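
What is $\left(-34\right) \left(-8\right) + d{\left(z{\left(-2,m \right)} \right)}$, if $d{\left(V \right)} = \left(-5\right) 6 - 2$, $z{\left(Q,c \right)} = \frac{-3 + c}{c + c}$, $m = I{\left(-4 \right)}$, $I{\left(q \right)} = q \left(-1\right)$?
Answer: $240$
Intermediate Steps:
$I{\left(q \right)} = - q$
$m = 4$ ($m = \left(-1\right) \left(-4\right) = 4$)
$z{\left(Q,c \right)} = \frac{-3 + c}{2 c}$
$d{\left(V \right)} = -32$ ($d{\left(V \right)} = -30 - 2 = -32$)
$\left(-34\right) \left(-8\right) + d{\left(z{\left(-2,m \right)} \right)} = \left(-34\right) \left(-8\right) - 32 = 272 - 32 = 240$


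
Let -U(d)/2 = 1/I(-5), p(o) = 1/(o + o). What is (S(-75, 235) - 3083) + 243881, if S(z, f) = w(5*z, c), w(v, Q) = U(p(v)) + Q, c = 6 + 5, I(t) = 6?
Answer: 722426/3 ≈ 2.4081e+5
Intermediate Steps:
p(o) = 1/(2*o)
U(d) = -1/3 (U(d) = -2/6 = -2*1/6 = -1/3)
c = 11
w(v, Q) = -1/3 + Q
S(z, f) = 32/3 (S(z, f) = -1/3 + 11 = 32/3)
(S(-75, 235) - 3083) + 243881 = (32/3 - 3083) + 243881 = -9217/3 + 243881 = 722426/3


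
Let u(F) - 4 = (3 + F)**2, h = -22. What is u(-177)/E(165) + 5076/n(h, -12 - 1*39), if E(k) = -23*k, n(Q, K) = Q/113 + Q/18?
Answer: -356991484/99429 ≈ -3590.4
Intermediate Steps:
n(Q, K) = 131*Q/2034 (n(Q, K) = Q*(1/113) + Q*(1/18) = Q/113 + Q/18 = 131*Q/2034)
u(F) = 4 + (3 + F)**2
u(-177)/E(165) + 5076/n(h, -12 - 1*39) = (4 + (3 - 177)**2)/((-23*165)) + 5076/(((131/2034)*(-22))) = (4 + (-174)**2)/(-3795) + 5076/(-1441/1017) = (4 + 30276)*(-1/3795) + 5076*(-1017/1441) = 30280*(-1/3795) - 5162292/1441 = -6056/759 - 5162292/1441 = -356991484/99429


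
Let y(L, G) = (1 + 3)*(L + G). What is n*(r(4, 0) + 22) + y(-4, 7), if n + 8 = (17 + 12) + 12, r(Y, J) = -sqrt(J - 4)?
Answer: 738 - 66*I ≈ 738.0 - 66.0*I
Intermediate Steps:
r(Y, J) = -sqrt(-4 + J)
n = 33 (n = -8 + ((17 + 12) + 12) = -8 + (29 + 12) = -8 + 41 = 33)
y(L, G) = 4*G + 4*L (y(L, G) = 4*(G + L) = 4*G + 4*L)
n*(r(4, 0) + 22) + y(-4, 7) = 33*(-sqrt(-4 + 0) + 22) + (4*7 + 4*(-4)) = 33*(-sqrt(-4) + 22) + (28 - 16) = 33*(-2*I + 22) + 12 = 33*(22 - 2*I) + 12 = (726 - 66*I) + 12 = 738 - 66*I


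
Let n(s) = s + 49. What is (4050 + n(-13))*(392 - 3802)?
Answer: -13933260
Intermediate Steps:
n(s) = 49 + s
(4050 + n(-13))*(392 - 3802) = (4050 + (49 - 13))*(392 - 3802) = (4050 + 36)*(-3410) = 4086*(-3410) = -13933260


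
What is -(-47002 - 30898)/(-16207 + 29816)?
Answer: 77900/13609 ≈ 5.7242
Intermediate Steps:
-(-47002 - 30898)/(-16207 + 29816) = -(-77900)/13609 = -1*(-77900/13609) = 77900/13609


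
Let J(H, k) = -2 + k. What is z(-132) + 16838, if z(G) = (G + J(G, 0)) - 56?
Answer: 16648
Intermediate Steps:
z(G) = -58 + G (z(G) = (G + (-2 + 0)) - 56 = (G - 2) - 56 = (-2 + G) - 56 = -58 + G)
z(-132) + 16838 = (-58 - 132) + 16838 = -190 + 16838 = 16648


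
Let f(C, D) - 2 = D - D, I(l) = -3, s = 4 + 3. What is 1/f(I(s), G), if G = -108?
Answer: ½ ≈ 0.50000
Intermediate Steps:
s = 7
f(C, D) = 2 (f(C, D) = 2 + (D - D) = 2 + 0 = 2)
1/f(I(s), G) = 1/2 = ½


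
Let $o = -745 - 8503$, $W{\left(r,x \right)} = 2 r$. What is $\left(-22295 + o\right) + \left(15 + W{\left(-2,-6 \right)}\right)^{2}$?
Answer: $-31422$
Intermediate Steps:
$o = -9248$ ($o = -745 - 8503 = -9248$)
$\left(-22295 + o\right) + \left(15 + W{\left(-2,-6 \right)}\right)^{2} = \left(-22295 - 9248\right) + \left(15 + 2 \left(-2\right)\right)^{2} = -31543 + \left(15 - 4\right)^{2} = -31543 + 11^{2} = -31543 + 121 = -31422$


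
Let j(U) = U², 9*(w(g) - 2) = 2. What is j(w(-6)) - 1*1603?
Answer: -129443/81 ≈ -1598.1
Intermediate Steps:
w(g) = 20/9 (w(g) = 2 + (⅑)*2 = 2 + 2/9 = 20/9)
j(w(-6)) - 1*1603 = (20/9)² - 1*1603 = 400/81 - 1603 = -129443/81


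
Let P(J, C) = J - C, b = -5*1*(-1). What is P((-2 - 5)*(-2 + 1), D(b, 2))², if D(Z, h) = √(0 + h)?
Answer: (-7 + √2)² ≈ 31.201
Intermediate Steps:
b = 5 (b = -5*(-1) = 5)
D(Z, h) = √h
P((-2 - 5)*(-2 + 1), D(b, 2))² = ((-2 - 5)*(-2 + 1) - √2)² = (-7*(-1) - √2)² = (7 - √2)²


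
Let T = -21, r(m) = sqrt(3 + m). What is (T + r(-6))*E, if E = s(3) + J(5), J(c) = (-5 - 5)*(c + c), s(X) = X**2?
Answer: 1911 - 91*I*sqrt(3) ≈ 1911.0 - 157.62*I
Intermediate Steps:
J(c) = -20*c
E = -91 (E = 3**2 - 20*5 = 9 - 100 = -91)
(T + r(-6))*E = (-21 + sqrt(3 - 6))*(-91) = (-21 + sqrt(-3))*(-91) = (-21 + I*sqrt(3))*(-91) = 1911 - 91*I*sqrt(3)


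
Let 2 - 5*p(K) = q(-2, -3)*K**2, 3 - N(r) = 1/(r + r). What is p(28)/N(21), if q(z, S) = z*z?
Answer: -131628/625 ≈ -210.60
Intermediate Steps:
N(r) = 3 - 1/(2*r) (N(r) = 3 - 1/(r + r) = 3 - 1/(2*r))
q(z, S) = z**2
p(K) = 2/5 - 4*K**2/5 (p(K) = 2/5 - (-2)**2*K**2/5 = 2/5 - 4*K**2/5)
p(28)/N(21) = (2/5 - 4/5*28**2)/(3 - 1/2/21) = (2/5 - 4/5*784)/(3 - 1/2*1/21) = (2/5 - 3136/5)/(3 - 1/42) = -3134/(5*125/42) = -3134/5*42/125 = -131628/625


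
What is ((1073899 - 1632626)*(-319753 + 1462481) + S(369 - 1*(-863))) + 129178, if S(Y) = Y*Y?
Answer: -638471340254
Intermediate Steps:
S(Y) = Y**2
((1073899 - 1632626)*(-319753 + 1462481) + S(369 - 1*(-863))) + 129178 = ((1073899 - 1632626)*(-319753 + 1462481) + (369 - 1*(-863))**2) + 129178 = (-558727*1142728 + (369 + 863)**2) + 129178 = (-638472987256 + 1232**2) + 129178 = (-638472987256 + 1517824) + 129178 = -638471469432 + 129178 = -638471340254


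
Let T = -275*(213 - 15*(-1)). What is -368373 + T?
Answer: -431073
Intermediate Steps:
T = -62700 (T = -275*(213 + 15) = -275*228 = -62700)
-368373 + T = -368373 - 62700 = -431073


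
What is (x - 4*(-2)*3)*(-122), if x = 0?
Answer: -2928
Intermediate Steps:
(x - 4*(-2)*3)*(-122) = (0 - 4*(-2)*3)*(-122) = (0 + 8*3)*(-122) = (0 + 24)*(-122) = 24*(-122) = -2928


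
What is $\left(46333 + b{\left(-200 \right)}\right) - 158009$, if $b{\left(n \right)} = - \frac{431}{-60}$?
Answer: $- \frac{6700129}{60} \approx -1.1167 \cdot 10^{5}$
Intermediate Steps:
$b{\left(n \right)} = \frac{431}{60}$ ($b{\left(n \right)} = \left(-431\right) \left(- \frac{1}{60}\right) = \frac{431}{60}$)
$\left(46333 + b{\left(-200 \right)}\right) - 158009 = \left(46333 + \frac{431}{60}\right) - 158009 = \frac{2780411}{60} - 158009 = - \frac{6700129}{60}$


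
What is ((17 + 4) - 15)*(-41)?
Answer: -246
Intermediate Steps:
((17 + 4) - 15)*(-41) = (21 - 15)*(-41) = 6*(-41) = -246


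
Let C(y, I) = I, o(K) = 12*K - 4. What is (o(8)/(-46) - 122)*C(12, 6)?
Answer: -744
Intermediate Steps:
o(K) = -4 + 12*K
(o(8)/(-46) - 122)*C(12, 6) = ((-4 + 12*8)/(-46) - 122)*6 = ((-4 + 96)*(-1/46) - 122)*6 = (92*(-1/46) - 122)*6 = (-2 - 122)*6 = -124*6 = -744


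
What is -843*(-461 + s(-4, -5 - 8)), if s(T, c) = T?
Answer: 391995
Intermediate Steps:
-843*(-461 + s(-4, -5 - 8)) = -843*(-461 - 4) = -843*(-465) = 391995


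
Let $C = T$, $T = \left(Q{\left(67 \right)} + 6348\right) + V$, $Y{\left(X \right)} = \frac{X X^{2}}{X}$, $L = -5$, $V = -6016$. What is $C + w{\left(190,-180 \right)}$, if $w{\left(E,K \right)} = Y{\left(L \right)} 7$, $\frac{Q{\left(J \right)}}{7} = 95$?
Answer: $1172$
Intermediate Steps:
$Q{\left(J \right)} = 665$ ($Q{\left(J \right)} = 7 \cdot 95 = 665$)
$Y{\left(X \right)} = X^{2}$ ($Y{\left(X \right)} = \frac{X^{3}}{X} = X^{2}$)
$w{\left(E,K \right)} = 175$ ($w{\left(E,K \right)} = \left(-5\right)^{2} \cdot 7 = 25 \cdot 7 = 175$)
$T = 997$ ($T = \left(665 + 6348\right) - 6016 = 7013 - 6016 = 997$)
$C = 997$
$C + w{\left(190,-180 \right)} = 997 + 175 = 1172$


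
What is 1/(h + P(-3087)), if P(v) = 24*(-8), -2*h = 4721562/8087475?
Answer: -2695825/518385327 ≈ -0.0052004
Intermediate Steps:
h = -786927/2695825 (h = -2360781/8087475 = -1/2*1573854/2695825 = -786927/2695825 ≈ -0.29191)
P(v) = -192
1/(h + P(-3087)) = 1/(-786927/2695825 - 192) = 1/(-518385327/2695825) = -2695825/518385327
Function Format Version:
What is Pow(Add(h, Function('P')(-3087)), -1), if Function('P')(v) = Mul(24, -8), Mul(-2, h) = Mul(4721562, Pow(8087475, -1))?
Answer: Rational(-2695825, 518385327) ≈ -0.0052004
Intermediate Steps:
h = Rational(-786927, 2695825) (h = Mul(Rational(-1, 2), Mul(4721562, Pow(8087475, -1))) = Mul(Rational(-1, 2), Mul(4721562, Rational(1, 8087475))) = Mul(Rational(-1, 2), Rational(1573854, 2695825)) = Rational(-786927, 2695825) ≈ -0.29191)
Function('P')(v) = -192
Pow(Add(h, Function('P')(-3087)), -1) = Pow(Add(Rational(-786927, 2695825), -192), -1) = Pow(Rational(-518385327, 2695825), -1) = Rational(-2695825, 518385327)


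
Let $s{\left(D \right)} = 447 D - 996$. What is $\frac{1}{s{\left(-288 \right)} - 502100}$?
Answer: $- \frac{1}{631832} \approx -1.5827 \cdot 10^{-6}$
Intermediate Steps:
$s{\left(D \right)} = -996 + 447 D$
$\frac{1}{s{\left(-288 \right)} - 502100} = \frac{1}{\left(-996 + 447 \left(-288\right)\right) - 502100} = \frac{1}{\left(-996 - 128736\right) - 502100} = \frac{1}{-129732 - 502100} = \frac{1}{-631832} = - \frac{1}{631832}$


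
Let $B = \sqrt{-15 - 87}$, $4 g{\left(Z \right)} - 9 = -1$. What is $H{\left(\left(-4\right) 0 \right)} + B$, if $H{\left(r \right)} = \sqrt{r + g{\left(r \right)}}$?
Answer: $\sqrt{2} + i \sqrt{102} \approx 1.4142 + 10.1 i$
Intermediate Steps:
$g{\left(Z \right)} = 2$ ($g{\left(Z \right)} = \frac{9}{4} + \frac{1}{4} \left(-1\right) = \frac{9}{4} - \frac{1}{4} = 2$)
$B = i \sqrt{102}$ ($B = \sqrt{-102} = i \sqrt{102} \approx 10.1 i$)
$H{\left(r \right)} = \sqrt{2 + r}$ ($H{\left(r \right)} = \sqrt{r + 2} = \sqrt{2 + r}$)
$H{\left(\left(-4\right) 0 \right)} + B = \sqrt{2 - 0} + i \sqrt{102} = \sqrt{2 + 0} + i \sqrt{102} = \sqrt{2} + i \sqrt{102}$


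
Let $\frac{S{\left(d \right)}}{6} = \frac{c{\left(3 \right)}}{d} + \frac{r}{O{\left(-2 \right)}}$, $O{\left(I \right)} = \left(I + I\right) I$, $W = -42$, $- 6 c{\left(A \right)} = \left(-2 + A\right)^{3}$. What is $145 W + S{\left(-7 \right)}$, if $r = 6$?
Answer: $- \frac{85195}{14} \approx -6085.4$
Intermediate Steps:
$c{\left(A \right)} = - \frac{\left(-2 + A\right)^{3}}{6}$
$O{\left(I \right)} = 2 I^{2}$ ($O{\left(I \right)} = 2 I I = 2 I^{2}$)
$S{\left(d \right)} = \frac{9}{2} - \frac{1}{d}$ ($S{\left(d \right)} = 6 \left(\frac{\left(- \frac{1}{6}\right) \left(-2 + 3\right)^{3}}{d} + \frac{6}{2 \left(-2\right)^{2}}\right) = 6 \left(\frac{\left(- \frac{1}{6}\right) 1^{3}}{d} + \frac{6}{2 \cdot 4}\right) = 6 \left(\frac{\left(- \frac{1}{6}\right) 1}{d} + \frac{6}{8}\right) = 6 \left(- \frac{1}{6 d} + 6 \cdot \frac{1}{8}\right) = 6 \left(- \frac{1}{6 d} + \frac{3}{4}\right) = 6 \left(\frac{3}{4} - \frac{1}{6 d}\right) = \frac{9}{2} - \frac{1}{d}$)
$145 W + S{\left(-7 \right)} = 145 \left(-42\right) + \left(\frac{9}{2} - \frac{1}{-7}\right) = -6090 + \left(\frac{9}{2} - - \frac{1}{7}\right) = -6090 + \left(\frac{9}{2} + \frac{1}{7}\right) = -6090 + \frac{65}{14} = - \frac{85195}{14}$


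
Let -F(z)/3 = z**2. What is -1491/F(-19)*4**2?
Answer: 7952/361 ≈ 22.028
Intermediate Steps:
F(z) = -3*z**2
-1491/F(-19)*4**2 = -1491/((-3*(-19)**2))*4**2 = -1491/((-3*361))*16 = -1491/(-1083)*16 = -1491*(-1/1083)*16 = (497/361)*16 = 7952/361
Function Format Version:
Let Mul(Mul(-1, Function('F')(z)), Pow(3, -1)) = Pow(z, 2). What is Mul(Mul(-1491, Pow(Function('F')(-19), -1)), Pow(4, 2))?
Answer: Rational(7952, 361) ≈ 22.028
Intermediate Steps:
Function('F')(z) = Mul(-3, Pow(z, 2))
Mul(Mul(-1491, Pow(Function('F')(-19), -1)), Pow(4, 2)) = Mul(Mul(-1491, Pow(Mul(-3, Pow(-19, 2)), -1)), Pow(4, 2)) = Mul(Mul(-1491, Pow(Mul(-3, 361), -1)), 16) = Mul(Mul(-1491, Pow(-1083, -1)), 16) = Mul(Mul(-1491, Rational(-1, 1083)), 16) = Mul(Rational(497, 361), 16) = Rational(7952, 361)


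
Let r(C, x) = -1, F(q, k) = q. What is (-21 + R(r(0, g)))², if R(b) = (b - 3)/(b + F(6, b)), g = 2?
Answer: 11881/25 ≈ 475.24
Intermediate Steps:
R(b) = (-3 + b)/(6 + b) (R(b) = (b - 3)/(b + 6) = (-3 + b)/(6 + b))
(-21 + R(r(0, g)))² = (-21 + (-3 - 1)/(6 - 1))² = (-21 - 4/5)² = (-21 + (⅕)*(-4))² = (-21 - ⅘)² = (-109/5)² = 11881/25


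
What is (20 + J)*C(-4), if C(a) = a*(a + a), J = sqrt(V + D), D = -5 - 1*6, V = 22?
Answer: 640 + 32*sqrt(11) ≈ 746.13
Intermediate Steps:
D = -11 (D = -5 - 6 = -11)
J = sqrt(11) (J = sqrt(22 - 11) = sqrt(11) ≈ 3.3166)
C(a) = 2*a**2 (C(a) = a*(2*a) = 2*a**2)
(20 + J)*C(-4) = (20 + sqrt(11))*(2*(-4)**2) = (20 + sqrt(11))*(2*16) = (20 + sqrt(11))*32 = 640 + 32*sqrt(11)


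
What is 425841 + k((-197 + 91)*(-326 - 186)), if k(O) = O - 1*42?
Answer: 480071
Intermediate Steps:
k(O) = -42 + O (k(O) = O - 42 = -42 + O)
425841 + k((-197 + 91)*(-326 - 186)) = 425841 + (-42 + (-197 + 91)*(-326 - 186)) = 425841 + (-42 - 106*(-512)) = 425841 + (-42 + 54272) = 425841 + 54230 = 480071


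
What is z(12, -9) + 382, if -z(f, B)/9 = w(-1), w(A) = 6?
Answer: 328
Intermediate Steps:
z(f, B) = -54 (z(f, B) = -9*6 = -54)
z(12, -9) + 382 = -54 + 382 = 328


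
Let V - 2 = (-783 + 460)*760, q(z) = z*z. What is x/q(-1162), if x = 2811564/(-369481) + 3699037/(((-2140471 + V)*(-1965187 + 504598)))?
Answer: -28565575307048849/5068733155682927626428 ≈ -5.6356e-6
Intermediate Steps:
q(z) = z²
V = -245478 (V = 2 + (-783 + 460)*760 = 2 - 323*760 = 2 - 245480 = -245478)
x = -1399713190045393601/183942994472453463 (x = 2811564/(-369481) + 3699037/(((-2140471 - 245478)*(-1965187 + 504598))) = 2811564*(-1/369481) + 3699037/((-2385949*(-1460589))) = -401652/52783 + 3699037/3484890863961 = -1399713190045393601/183942994472453463 ≈ -7.6095)
x/q(-1162) = -1399713190045393601/(183942994472453463*((-1162)²)) = -1399713190045393601/183942994472453463/1350244 = -1399713190045393601/183942994472453463*1/1350244 = -28565575307048849/5068733155682927626428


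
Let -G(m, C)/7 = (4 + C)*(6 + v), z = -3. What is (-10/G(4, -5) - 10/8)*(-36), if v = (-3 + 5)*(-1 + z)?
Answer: 135/7 ≈ 19.286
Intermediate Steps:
v = -8 (v = (-3 + 5)*(-1 - 3) = 2*(-4) = -8)
G(m, C) = 56 + 14*C (G(m, C) = -7*(4 + C)*(6 - 8) = -7*(4 + C)*(-2) = -7*(-8 - 2*C) = 56 + 14*C)
(-10/G(4, -5) - 10/8)*(-36) = (-10/(56 + 14*(-5)) - 10/8)*(-36) = (-10/(56 - 70) - 10*⅛)*(-36) = (-10/(-14) - 5/4)*(-36) = (-10*(-1/14) - 5/4)*(-36) = (5/7 - 5/4)*(-36) = -15/28*(-36) = 135/7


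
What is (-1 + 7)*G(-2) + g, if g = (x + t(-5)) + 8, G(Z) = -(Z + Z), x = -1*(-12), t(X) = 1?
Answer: 45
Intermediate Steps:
x = 12
G(Z) = -2*Z
g = 21 (g = (12 + 1) + 8 = 13 + 8 = 21)
(-1 + 7)*G(-2) + g = (-1 + 7)*(-2*(-2)) + 21 = 6*4 + 21 = 24 + 21 = 45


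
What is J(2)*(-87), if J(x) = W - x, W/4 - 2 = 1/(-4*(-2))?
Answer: -1131/2 ≈ -565.50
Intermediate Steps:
W = 17/2 (W = 8 + 4/((-4*(-2))) = 8 + 4/8 = 8 + 4*(⅛) = 8 + ½ = 17/2 ≈ 8.5000)
J(x) = 17/2 - x
J(2)*(-87) = (17/2 - 1*2)*(-87) = (17/2 - 2)*(-87) = (13/2)*(-87) = -1131/2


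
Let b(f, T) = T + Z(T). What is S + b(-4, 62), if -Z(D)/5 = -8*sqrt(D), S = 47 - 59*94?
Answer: -5437 + 40*sqrt(62) ≈ -5122.0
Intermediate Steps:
S = -5499 (S = 47 - 5546 = -5499)
Z(D) = 40*sqrt(D) (Z(D) = -(-40)*sqrt(D) = 40*sqrt(D))
b(f, T) = T + 40*sqrt(T)
S + b(-4, 62) = -5499 + (62 + 40*sqrt(62)) = -5437 + 40*sqrt(62)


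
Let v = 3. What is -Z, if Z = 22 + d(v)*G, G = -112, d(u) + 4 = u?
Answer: -134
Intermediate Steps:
d(u) = -4 + u
Z = 134 (Z = 22 + (-4 + 3)*(-112) = 22 - 1*(-112) = 22 + 112 = 134)
-Z = -1*134 = -134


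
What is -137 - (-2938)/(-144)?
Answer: -11333/72 ≈ -157.40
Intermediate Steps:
-137 - (-2938)/(-144) = -137 - (-2938)*(-1)/144 = -137 - 26*113/144 = -137 - 1469/72 = -11333/72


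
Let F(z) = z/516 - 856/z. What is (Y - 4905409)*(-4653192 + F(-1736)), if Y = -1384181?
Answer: 8809273067016530/301 ≈ 2.9267e+13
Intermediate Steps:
F(z) = -856/z + z/516 (F(z) = z*(1/516) - 856/z = z/516 - 856/z = -856/z + z/516)
(Y - 4905409)*(-4653192 + F(-1736)) = (-1384181 - 4905409)*(-4653192 + (-856/(-1736) + (1/516)*(-1736))) = -6289590*(-4653192 + (-856*(-1/1736) - 434/129)) = -6289590*(-4653192 + (107/217 - 434/129)) = -6289590*(-4653192 - 80375/27993) = -6289590*(-130256884031/27993) = 8809273067016530/301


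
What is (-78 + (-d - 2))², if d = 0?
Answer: 6400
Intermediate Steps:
(-78 + (-d - 2))² = (-78 + (-1*0 - 2))² = (-78 + (0 - 2))² = (-78 - 2)² = (-80)² = 6400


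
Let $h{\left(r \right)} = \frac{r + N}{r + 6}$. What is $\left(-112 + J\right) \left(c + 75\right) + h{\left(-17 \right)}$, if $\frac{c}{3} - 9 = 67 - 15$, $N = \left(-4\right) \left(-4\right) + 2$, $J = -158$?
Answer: $- \frac{766261}{11} \approx -69660.0$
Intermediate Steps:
$N = 18$ ($N = 16 + 2 = 18$)
$c = 183$ ($c = 27 + 3 \left(67 - 15\right) = 27 + 3 \cdot 52 = 27 + 156 = 183$)
$h{\left(r \right)} = \frac{18 + r}{6 + r}$ ($h{\left(r \right)} = \frac{r + 18}{r + 6} = \frac{18 + r}{6 + r}$)
$\left(-112 + J\right) \left(c + 75\right) + h{\left(-17 \right)} = \left(-112 - 158\right) \left(183 + 75\right) + \frac{18 - 17}{6 - 17} = \left(-270\right) 258 + \frac{1}{-11} \cdot 1 = -69660 - \frac{1}{11} = - \frac{766261}{11}$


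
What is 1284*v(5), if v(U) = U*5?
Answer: 32100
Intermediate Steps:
v(U) = 5*U
1284*v(5) = 1284*(5*5) = 1284*25 = 32100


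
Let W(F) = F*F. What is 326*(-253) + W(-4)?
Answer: -82462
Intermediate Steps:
W(F) = F²
326*(-253) + W(-4) = 326*(-253) + (-4)² = -82478 + 16 = -82462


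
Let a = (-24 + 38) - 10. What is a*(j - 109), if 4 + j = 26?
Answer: -348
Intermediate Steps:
j = 22 (j = -4 + 26 = 22)
a = 4 (a = 14 - 10 = 4)
a*(j - 109) = 4*(22 - 109) = 4*(-87) = -348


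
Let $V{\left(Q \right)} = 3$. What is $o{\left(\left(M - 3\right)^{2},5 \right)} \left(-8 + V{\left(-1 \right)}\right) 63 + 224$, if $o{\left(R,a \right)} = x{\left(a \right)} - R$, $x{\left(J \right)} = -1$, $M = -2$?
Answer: $8414$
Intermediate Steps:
$o{\left(R,a \right)} = -1 - R$
$o{\left(\left(M - 3\right)^{2},5 \right)} \left(-8 + V{\left(-1 \right)}\right) 63 + 224 = \left(-1 - \left(-2 - 3\right)^{2}\right) \left(-8 + 3\right) 63 + 224 = \left(-1 - \left(-5\right)^{2}\right) \left(-5\right) 63 + 224 = \left(-1 - 25\right) \left(-5\right) 63 + 224 = \left(-26\right) \left(-5\right) 63 + 224 = 130 \cdot 63 + 224 = 8190 + 224 = 8414$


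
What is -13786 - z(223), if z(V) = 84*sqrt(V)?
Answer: -13786 - 84*sqrt(223) ≈ -15040.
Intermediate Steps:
-13786 - z(223) = -13786 - 84*sqrt(223)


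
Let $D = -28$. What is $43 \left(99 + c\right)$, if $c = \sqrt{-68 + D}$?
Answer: $4257 + 172 i \sqrt{6} \approx 4257.0 + 421.31 i$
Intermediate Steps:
$c = 4 i \sqrt{6}$ ($c = \sqrt{-68 - 28} = \sqrt{-96} = 4 i \sqrt{6} \approx 9.798 i$)
$43 \left(99 + c\right) = 43 \left(99 + 4 i \sqrt{6}\right) = 4257 + 172 i \sqrt{6}$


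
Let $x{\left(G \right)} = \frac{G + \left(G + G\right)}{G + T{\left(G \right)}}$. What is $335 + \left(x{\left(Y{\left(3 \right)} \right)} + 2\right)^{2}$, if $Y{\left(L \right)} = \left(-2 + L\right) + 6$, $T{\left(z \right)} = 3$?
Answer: $\frac{35181}{100} \approx 351.81$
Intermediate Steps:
$Y{\left(L \right)} = 4 + L$
$x{\left(G \right)} = \frac{3 G}{3 + G}$ ($x{\left(G \right)} = \frac{G + \left(G + G\right)}{G + 3} = \frac{G + 2 G}{3 + G} = \frac{3 G}{3 + G}$)
$335 + \left(x{\left(Y{\left(3 \right)} \right)} + 2\right)^{2} = 335 + \left(\frac{3 \left(4 + 3\right)}{3 + \left(4 + 3\right)} + 2\right)^{2} = 335 + \left(3 \cdot 7 \frac{1}{3 + 7} + 2\right)^{2} = 335 + \left(3 \cdot 7 \cdot \frac{1}{10} + 2\right)^{2} = 335 + \left(\frac{21}{10} + 2\right)^{2} = 335 + \left(\frac{41}{10}\right)^{2} = 335 + \frac{1681}{100} = \frac{35181}{100}$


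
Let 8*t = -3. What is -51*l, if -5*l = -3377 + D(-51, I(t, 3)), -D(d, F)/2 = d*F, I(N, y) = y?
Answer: -156621/5 ≈ -31324.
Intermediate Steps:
t = -3/8 (t = (⅛)*(-3) = -3/8 ≈ -0.37500)
D(d, F) = -2*F*d (D(d, F) = -2*d*F = -2*F*d)
l = 3071/5 (l = -(-3377 - 2*3*(-51))/5 = -(-3377 + 306)/5 = -⅕*(-3071) = 3071/5 ≈ 614.20)
-51*l = -51*3071/5 = -156621/5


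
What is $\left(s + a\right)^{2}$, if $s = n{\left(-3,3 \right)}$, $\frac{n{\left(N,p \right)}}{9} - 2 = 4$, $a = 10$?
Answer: $4096$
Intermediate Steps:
$n{\left(N,p \right)} = 54$ ($n{\left(N,p \right)} = 18 + 9 \cdot 4 = 18 + 36 = 54$)
$s = 54$
$\left(s + a\right)^{2} = \left(54 + 10\right)^{2} = 64^{2} = 4096$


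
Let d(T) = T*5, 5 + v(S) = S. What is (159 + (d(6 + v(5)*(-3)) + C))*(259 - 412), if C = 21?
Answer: -32130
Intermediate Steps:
v(S) = -5 + S
d(T) = 5*T
(159 + (d(6 + v(5)*(-3)) + C))*(259 - 412) = (159 + (5*(6 + (-5 + 5)*(-3)) + 21))*(259 - 412) = (159 + (5*(6 + 0*(-3)) + 21))*(-153) = (159 + (5*(6 + 0) + 21))*(-153) = (159 + (5*6 + 21))*(-153) = (159 + (30 + 21))*(-153) = (159 + 51)*(-153) = 210*(-153) = -32130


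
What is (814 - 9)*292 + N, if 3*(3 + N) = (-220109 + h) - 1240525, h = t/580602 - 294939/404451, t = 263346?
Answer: -3285216827003327/13045836639 ≈ -2.5182e+5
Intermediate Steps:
h = -1198733708/4348612213 (h = 263346/580602 - 294939/404451 = 263346*(1/580602) - 294939*1/404451 = 43891/96767 - 32771/44939 = -1198733708/4348612213 ≈ -0.27566)
N = -6351771187366667/13045836639 (N = -3 + ((-220109 - 1198733708/4348612213) - 1240525)/3 = -3 + (-957169884324925/4348612213 - 1240525)/3 = -3 + (⅓)*(-6351732049856750/4348612213) = -3 - 6351732049856750/13045836639 = -6351771187366667/13045836639 ≈ -4.8688e+5)
(814 - 9)*292 + N = (814 - 9)*292 - 6351771187366667/13045836639 = 805*292 - 6351771187366667/13045836639 = 235060 - 6351771187366667/13045836639 = -3285216827003327/13045836639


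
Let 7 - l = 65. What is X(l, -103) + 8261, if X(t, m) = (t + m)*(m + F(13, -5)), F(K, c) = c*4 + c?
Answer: 28869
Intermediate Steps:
l = -58 (l = 7 - 1*65 = 7 - 65 = -58)
F(K, c) = 5*c (F(K, c) = 4*c + c = 5*c)
X(t, m) = (-25 + m)*(m + t) (X(t, m) = (t + m)*(m + 5*(-5)) = (m + t)*(m - 25) = (m + t)*(-25 + m) = (-25 + m)*(m + t))
X(l, -103) + 8261 = ((-103)² - 25*(-103) - 25*(-58) - 103*(-58)) + 8261 = (10609 + 2575 + 1450 + 5974) + 8261 = 20608 + 8261 = 28869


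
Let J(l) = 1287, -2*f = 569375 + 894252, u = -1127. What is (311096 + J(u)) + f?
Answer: -838861/2 ≈ -4.1943e+5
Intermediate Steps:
f = -1463627/2 (f = -(569375 + 894252)/2 = -1/2*1463627 = -1463627/2 ≈ -7.3181e+5)
(311096 + J(u)) + f = (311096 + 1287) - 1463627/2 = 312383 - 1463627/2 = -838861/2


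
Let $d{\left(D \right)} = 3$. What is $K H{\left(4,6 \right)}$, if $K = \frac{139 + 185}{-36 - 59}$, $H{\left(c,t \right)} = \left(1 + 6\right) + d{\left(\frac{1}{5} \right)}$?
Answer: $- \frac{648}{19} \approx -34.105$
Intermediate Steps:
$H{\left(c,t \right)} = 10$ ($H{\left(c,t \right)} = \left(1 + 6\right) + 3 = 7 + 3 = 10$)
$K = - \frac{324}{95}$ ($K = \frac{324}{-95} = 324 \left(- \frac{1}{95}\right) = - \frac{324}{95} \approx -3.4105$)
$K H{\left(4,6 \right)} = \left(- \frac{324}{95}\right) 10 = - \frac{648}{19}$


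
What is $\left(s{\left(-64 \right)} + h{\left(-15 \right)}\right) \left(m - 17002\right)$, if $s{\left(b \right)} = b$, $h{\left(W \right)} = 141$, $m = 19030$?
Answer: $156156$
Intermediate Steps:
$\left(s{\left(-64 \right)} + h{\left(-15 \right)}\right) \left(m - 17002\right) = \left(-64 + 141\right) \left(19030 - 17002\right) = 77 \cdot 2028 = 156156$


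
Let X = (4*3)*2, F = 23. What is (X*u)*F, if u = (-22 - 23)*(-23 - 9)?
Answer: 794880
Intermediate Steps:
u = 1440 (u = -45*(-32) = 1440)
X = 24 (X = 12*2 = 24)
(X*u)*F = (24*1440)*23 = 34560*23 = 794880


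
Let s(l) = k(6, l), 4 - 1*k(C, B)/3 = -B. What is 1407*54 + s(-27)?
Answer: 75909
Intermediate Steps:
k(C, B) = 12 + 3*B (k(C, B) = 12 - (-3)*B = 12 + 3*B)
s(l) = 12 + 3*l
1407*54 + s(-27) = 1407*54 + (12 + 3*(-27)) = 75978 + (12 - 81) = 75978 - 69 = 75909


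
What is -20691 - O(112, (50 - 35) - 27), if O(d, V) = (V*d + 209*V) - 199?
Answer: -16640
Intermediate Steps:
O(d, V) = -199 + 209*V + V*d (O(d, V) = (209*V + V*d) - 199 = -199 + 209*V + V*d)
-20691 - O(112, (50 - 35) - 27) = -20691 - (-199 + 209*((50 - 35) - 27) + ((50 - 35) - 27)*112) = -20691 - (-199 + 209*(15 - 27) + (15 - 27)*112) = -20691 - (-199 + 209*(-12) - 12*112) = -20691 - (-199 - 2508 - 1344) = -20691 - 1*(-4051) = -20691 + 4051 = -16640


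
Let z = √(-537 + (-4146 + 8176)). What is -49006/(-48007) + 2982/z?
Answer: 49006/48007 + 426*√3493/499 ≈ 51.476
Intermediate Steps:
z = √3493 (z = √(-537 + 4030) = √3493 ≈ 59.102)
-49006/(-48007) + 2982/z = -49006/(-48007) + 2982/(√3493) = -49006*(-1/48007) + 2982*(√3493/3493) = 49006/48007 + 426*√3493/499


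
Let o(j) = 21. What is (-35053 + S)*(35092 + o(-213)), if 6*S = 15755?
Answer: -6831690619/6 ≈ -1.1386e+9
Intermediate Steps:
S = 15755/6 (S = (⅙)*15755 = 15755/6 ≈ 2625.8)
(-35053 + S)*(35092 + o(-213)) = (-35053 + 15755/6)*(35092 + 21) = -194563/6*35113 = -6831690619/6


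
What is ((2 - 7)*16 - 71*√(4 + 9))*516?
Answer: -41280 - 36636*√13 ≈ -1.7337e+5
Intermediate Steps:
((2 - 7)*16 - 71*√(4 + 9))*516 = (-5*16 - 71*√13)*516 = (-80 - 71*√13)*516 = -41280 - 36636*√13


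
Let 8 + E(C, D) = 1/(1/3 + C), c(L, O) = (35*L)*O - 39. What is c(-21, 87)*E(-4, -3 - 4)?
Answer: 5822544/11 ≈ 5.2932e+5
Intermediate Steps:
c(L, O) = -39 + 35*L*O (c(L, O) = 35*L*O - 39 = -39 + 35*L*O)
E(C, D) = -8 + 1/(⅓ + C) (E(C, D) = -8 + 1/(1/3 + C) = -8 + 1/(⅓ + C))
c(-21, 87)*E(-4, -3 - 4) = (-39 + 35*(-21)*87)*((-5 - 24*(-4))/(1 + 3*(-4))) = (-39 - 63945)*((-5 + 96)/(1 - 12)) = -63984*91/(-11) = -(-63984)*91/11 = -63984*(-91/11) = 5822544/11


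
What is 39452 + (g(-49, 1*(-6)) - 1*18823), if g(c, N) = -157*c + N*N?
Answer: 28358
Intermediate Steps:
g(c, N) = N² - 157*c (g(c, N) = -157*c + N² = N² - 157*c)
39452 + (g(-49, 1*(-6)) - 1*18823) = 39452 + (((1*(-6))² - 157*(-49)) - 1*18823) = 39452 + (((-6)² + 7693) - 18823) = 39452 + ((36 + 7693) - 18823) = 39452 + (7729 - 18823) = 39452 - 11094 = 28358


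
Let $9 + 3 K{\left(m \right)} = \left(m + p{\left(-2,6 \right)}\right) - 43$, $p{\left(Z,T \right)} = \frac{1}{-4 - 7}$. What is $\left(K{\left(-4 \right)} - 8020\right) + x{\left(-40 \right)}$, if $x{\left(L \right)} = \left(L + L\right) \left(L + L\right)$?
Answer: $- \frac{54077}{33} \approx -1638.7$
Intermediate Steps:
$x{\left(L \right)} = 4 L^{2}$ ($x{\left(L \right)} = 2 L 2 L = 4 L^{2}$)
$p{\left(Z,T \right)} = - \frac{1}{11}$ ($p{\left(Z,T \right)} = \frac{1}{-11} = - \frac{1}{11}$)
$K{\left(m \right)} = - \frac{191}{11} + \frac{m}{3}$ ($K{\left(m \right)} = -3 + \frac{\left(m - \frac{1}{11}\right) - 43}{3} = -3 + \frac{\left(- \frac{1}{11} + m\right) - 43}{3} = -3 + \frac{- \frac{474}{11} + m}{3} = -3 + \left(- \frac{158}{11} + \frac{m}{3}\right) = - \frac{191}{11} + \frac{m}{3}$)
$\left(K{\left(-4 \right)} - 8020\right) + x{\left(-40 \right)} = \left(\left(- \frac{191}{11} + \frac{1}{3} \left(-4\right)\right) - 8020\right) + 4 \left(-40\right)^{2} = \left(\left(- \frac{191}{11} - \frac{4}{3}\right) - 8020\right) + 4 \cdot 1600 = \left(- \frac{617}{33} - 8020\right) + 6400 = - \frac{265277}{33} + 6400 = - \frac{54077}{33}$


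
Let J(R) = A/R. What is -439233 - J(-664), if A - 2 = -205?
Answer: -291650915/664 ≈ -4.3923e+5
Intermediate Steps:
A = -203 (A = 2 - 205 = -203)
J(R) = -203/R
-439233 - J(-664) = -439233 - (-203)/(-664) = -439233 - (-203)*(-1)/664 = -439233 - 1*203/664 = -439233 - 203/664 = -291650915/664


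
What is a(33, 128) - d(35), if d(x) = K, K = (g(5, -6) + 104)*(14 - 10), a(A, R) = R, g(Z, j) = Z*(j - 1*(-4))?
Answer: -248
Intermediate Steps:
g(Z, j) = Z*(4 + j) (g(Z, j) = Z*(j + 4) = Z*(4 + j))
K = 376 (K = (5*(4 - 6) + 104)*(14 - 10) = (5*(-2) + 104)*4 = (-10 + 104)*4 = 94*4 = 376)
d(x) = 376
a(33, 128) - d(35) = 128 - 1*376 = 128 - 376 = -248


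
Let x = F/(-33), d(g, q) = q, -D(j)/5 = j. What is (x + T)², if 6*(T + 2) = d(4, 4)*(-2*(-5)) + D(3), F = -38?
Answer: 5329/484 ≈ 11.010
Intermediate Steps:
D(j) = -5*j
x = 38/33 (x = -38/(-33) = -38*(-1/33) = 38/33 ≈ 1.1515)
T = 13/6 (T = -2 + (4*(-2*(-5)) - 5*3)/6 = -2 + (4*10 - 15)/6 = -2 + (40 - 15)/6 = -2 + (⅙)*25 = -2 + 25/6 = 13/6 ≈ 2.1667)
(x + T)² = (38/33 + 13/6)² = (73/22)² = 5329/484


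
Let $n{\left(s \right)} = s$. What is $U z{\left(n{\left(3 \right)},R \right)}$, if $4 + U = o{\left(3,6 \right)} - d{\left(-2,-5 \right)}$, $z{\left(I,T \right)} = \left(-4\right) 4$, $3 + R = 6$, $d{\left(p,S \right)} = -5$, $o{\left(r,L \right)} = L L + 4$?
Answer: $-656$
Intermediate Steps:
$o{\left(r,L \right)} = 4 + L^{2}$ ($o{\left(r,L \right)} = L^{2} + 4 = 4 + L^{2}$)
$R = 3$ ($R = -3 + 6 = 3$)
$z{\left(I,T \right)} = -16$
$U = 41$ ($U = -4 + \left(\left(4 + 6^{2}\right) - -5\right) = -4 + \left(\left(4 + 36\right) + 5\right) = -4 + \left(40 + 5\right) = -4 + 45 = 41$)
$U z{\left(n{\left(3 \right)},R \right)} = 41 \left(-16\right) = -656$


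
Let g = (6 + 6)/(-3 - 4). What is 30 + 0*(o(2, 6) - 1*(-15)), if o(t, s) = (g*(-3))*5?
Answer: 30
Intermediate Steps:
g = -12/7 (g = 12/(-7) = 12*(-⅐) = -12/7 ≈ -1.7143)
o(t, s) = 180/7 (o(t, s) = -12/7*(-3)*5 = (36/7)*5 = 180/7)
30 + 0*(o(2, 6) - 1*(-15)) = 30 + 0*(180/7 - 1*(-15)) = 30 + 0*(180/7 + 15) = 30 + 0*(285/7) = 30 + 0 = 30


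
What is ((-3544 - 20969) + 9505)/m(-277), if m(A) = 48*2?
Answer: -469/3 ≈ -156.33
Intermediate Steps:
m(A) = 96
((-3544 - 20969) + 9505)/m(-277) = ((-3544 - 20969) + 9505)/96 = (-24513 + 9505)*(1/96) = -15008*1/96 = -469/3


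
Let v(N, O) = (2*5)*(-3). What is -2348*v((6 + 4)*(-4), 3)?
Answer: 70440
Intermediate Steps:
v(N, O) = -30 (v(N, O) = 10*(-3) = -30)
-2348*v((6 + 4)*(-4), 3) = -2348*(-30) = 70440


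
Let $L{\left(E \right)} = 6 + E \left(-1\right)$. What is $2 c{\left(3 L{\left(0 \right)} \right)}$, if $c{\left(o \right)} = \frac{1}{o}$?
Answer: $\frac{1}{9} \approx 0.11111$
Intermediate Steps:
$L{\left(E \right)} = 6 - E$
$2 c{\left(3 L{\left(0 \right)} \right)} = \frac{2}{3 \left(6 - 0\right)} = \frac{2}{3 \left(6 + 0\right)} = \frac{2}{3 \cdot 6} = \frac{2}{18} = 2 \cdot \frac{1}{18} = \frac{1}{9}$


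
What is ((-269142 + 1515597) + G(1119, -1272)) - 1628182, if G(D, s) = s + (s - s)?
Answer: -382999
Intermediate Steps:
G(D, s) = s (G(D, s) = s + 0 = s)
((-269142 + 1515597) + G(1119, -1272)) - 1628182 = ((-269142 + 1515597) - 1272) - 1628182 = (1246455 - 1272) - 1628182 = 1245183 - 1628182 = -382999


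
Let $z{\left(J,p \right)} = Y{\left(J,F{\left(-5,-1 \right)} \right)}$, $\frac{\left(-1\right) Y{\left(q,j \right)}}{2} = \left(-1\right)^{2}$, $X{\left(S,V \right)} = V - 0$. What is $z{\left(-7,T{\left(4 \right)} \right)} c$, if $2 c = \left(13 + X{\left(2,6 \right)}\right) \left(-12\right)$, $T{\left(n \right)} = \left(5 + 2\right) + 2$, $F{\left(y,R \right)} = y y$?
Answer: $228$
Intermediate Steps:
$F{\left(y,R \right)} = y^{2}$
$X{\left(S,V \right)} = V$ ($X{\left(S,V \right)} = V + 0 = V$)
$T{\left(n \right)} = 9$ ($T{\left(n \right)} = 7 + 2 = 9$)
$Y{\left(q,j \right)} = -2$ ($Y{\left(q,j \right)} = - 2 \left(-1\right)^{2} = \left(-2\right) 1 = -2$)
$z{\left(J,p \right)} = -2$
$c = -114$ ($c = \frac{\left(13 + 6\right) \left(-12\right)}{2} = \frac{19 \left(-12\right)}{2} = \frac{1}{2} \left(-228\right) = -114$)
$z{\left(-7,T{\left(4 \right)} \right)} c = \left(-2\right) \left(-114\right) = 228$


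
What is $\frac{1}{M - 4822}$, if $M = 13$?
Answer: $- \frac{1}{4809} \approx -0.00020794$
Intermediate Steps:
$\frac{1}{M - 4822} = \frac{1}{13 - 4822} = \frac{1}{-4809} = - \frac{1}{4809}$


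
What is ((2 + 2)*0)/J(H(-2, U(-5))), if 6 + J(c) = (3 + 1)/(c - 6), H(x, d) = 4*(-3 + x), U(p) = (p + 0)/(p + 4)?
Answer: 0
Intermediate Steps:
U(p) = p/(4 + p)
H(x, d) = -12 + 4*x
J(c) = -6 + 4/(-6 + c) (J(c) = -6 + (3 + 1)/(c - 6) = -6 + 4/(-6 + c))
((2 + 2)*0)/J(H(-2, U(-5))) = ((2 + 2)*0)/((2*(20 - 3*(-12 + 4*(-2)))/(-6 + (-12 + 4*(-2))))) = (4*0)/((2*(20 - 3*(-12 - 8))/(-6 + (-12 - 8)))) = 0/((2*(20 - 3*(-20))/(-6 - 20))) = 0/((2*(20 + 60)/(-26))) = 0/((2*(-1/26)*80)) = 0/(-80/13) = 0*(-13/80) = 0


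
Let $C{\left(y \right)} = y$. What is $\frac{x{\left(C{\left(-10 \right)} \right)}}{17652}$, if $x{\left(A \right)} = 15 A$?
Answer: $- \frac{25}{2942} \approx -0.0084976$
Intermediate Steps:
$\frac{x{\left(C{\left(-10 \right)} \right)}}{17652} = \frac{15 \left(-10\right)}{17652} = \left(-150\right) \frac{1}{17652} = - \frac{25}{2942}$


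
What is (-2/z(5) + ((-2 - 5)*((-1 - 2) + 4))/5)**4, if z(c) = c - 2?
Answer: 923521/50625 ≈ 18.242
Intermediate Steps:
z(c) = -2 + c
(-2/z(5) + ((-2 - 5)*((-1 - 2) + 4))/5)**4 = (-2/(-2 + 5) + ((-2 - 5)*((-1 - 2) + 4))/5)**4 = (-2/3 - 7*(-3 + 4)*(1/5))**4 = (-2*1/3 - 7*1*(1/5))**4 = (-2/3 - 7*1/5)**4 = (-2/3 - 7/5)**4 = (-31/15)**4 = 923521/50625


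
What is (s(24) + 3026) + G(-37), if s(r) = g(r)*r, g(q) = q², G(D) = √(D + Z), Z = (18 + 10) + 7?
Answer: 16850 + I*√2 ≈ 16850.0 + 1.4142*I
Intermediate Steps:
Z = 35 (Z = 28 + 7 = 35)
G(D) = √(35 + D) (G(D) = √(D + 35) = √(35 + D))
s(r) = r³ (s(r) = r²*r = r³)
(s(24) + 3026) + G(-37) = (24³ + 3026) + √(35 - 37) = (13824 + 3026) + √(-2) = 16850 + I*√2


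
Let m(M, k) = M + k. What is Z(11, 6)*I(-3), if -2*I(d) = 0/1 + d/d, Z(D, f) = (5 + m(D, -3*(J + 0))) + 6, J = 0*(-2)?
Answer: -11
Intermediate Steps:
J = 0
Z(D, f) = 11 + D (Z(D, f) = (5 + (D - 3*(0 + 0))) + 6 = (5 + (D - 3*0)) + 6 = (5 + (D + 0)) + 6 = (5 + D) + 6 = 11 + D)
I(d) = -½ (I(d) = -(0/1 + d/d)/2 = -(0*1 + 1)/2 = -(0 + 1)/2 = -½*1 = -½)
Z(11, 6)*I(-3) = (11 + 11)*(-½) = 22*(-½) = -11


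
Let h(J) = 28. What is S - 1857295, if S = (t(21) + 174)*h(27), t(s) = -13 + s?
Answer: -1852199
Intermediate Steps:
S = 5096 (S = ((-13 + 21) + 174)*28 = (8 + 174)*28 = 182*28 = 5096)
S - 1857295 = 5096 - 1857295 = -1852199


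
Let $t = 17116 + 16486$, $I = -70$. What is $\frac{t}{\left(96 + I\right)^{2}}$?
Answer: $\frac{16801}{338} \approx 49.707$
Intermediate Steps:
$t = 33602$
$\frac{t}{\left(96 + I\right)^{2}} = \frac{33602}{\left(96 - 70\right)^{2}} = \frac{33602}{26^{2}} = \frac{33602}{676} = 33602 \cdot \frac{1}{676} = \frac{16801}{338}$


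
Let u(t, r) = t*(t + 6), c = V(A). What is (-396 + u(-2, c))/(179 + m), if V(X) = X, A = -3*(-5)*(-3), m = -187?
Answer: 101/2 ≈ 50.500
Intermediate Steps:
A = -45 (A = 15*(-3) = -45)
c = -45
u(t, r) = t*(6 + t)
(-396 + u(-2, c))/(179 + m) = (-396 - 2*(6 - 2))/(179 - 187) = (-396 - 2*4)/(-8) = (-396 - 8)*(-1/8) = -404*(-1/8) = 101/2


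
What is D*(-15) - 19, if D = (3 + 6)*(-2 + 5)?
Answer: -424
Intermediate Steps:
D = 27 (D = 9*3 = 27)
D*(-15) - 19 = 27*(-15) - 19 = -405 - 19 = -424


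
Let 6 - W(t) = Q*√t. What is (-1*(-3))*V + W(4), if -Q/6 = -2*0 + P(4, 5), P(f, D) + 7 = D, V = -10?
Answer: -48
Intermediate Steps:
P(f, D) = -7 + D
Q = 12 (Q = -6*(-2*0 + (-7 + 5)) = -6*(0 - 2) = -6*(-2) = 12)
W(t) = 6 - 12*√t
(-1*(-3))*V + W(4) = -1*(-3)*(-10) + (6 - 12*√4) = 3*(-10) + (6 - 12*2) = -30 + (6 - 24) = -30 - 18 = -48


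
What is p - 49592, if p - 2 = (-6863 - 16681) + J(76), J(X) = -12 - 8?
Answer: -73154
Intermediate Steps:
J(X) = -20
p = -23562 (p = 2 + ((-6863 - 16681) - 20) = 2 + (-23544 - 20) = 2 - 23564 = -23562)
p - 49592 = -23562 - 49592 = -73154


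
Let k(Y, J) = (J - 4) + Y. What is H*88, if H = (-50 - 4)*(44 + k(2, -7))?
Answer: -166320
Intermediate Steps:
k(Y, J) = -4 + J + Y (k(Y, J) = (-4 + J) + Y = -4 + J + Y)
H = -1890 (H = (-50 - 4)*(44 + (-4 - 7 + 2)) = -54*(44 - 9) = -54*35 = -1890)
H*88 = -1890*88 = -166320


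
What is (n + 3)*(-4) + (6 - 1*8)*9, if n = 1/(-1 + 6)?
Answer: -154/5 ≈ -30.800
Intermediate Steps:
n = 1/5 ≈ 0.20000
(n + 3)*(-4) + (6 - 1*8)*9 = (1/5 + 3)*(-4) + (6 - 1*8)*9 = (16/5)*(-4) + (6 - 8)*9 = -64/5 - 2*9 = -64/5 - 18 = -154/5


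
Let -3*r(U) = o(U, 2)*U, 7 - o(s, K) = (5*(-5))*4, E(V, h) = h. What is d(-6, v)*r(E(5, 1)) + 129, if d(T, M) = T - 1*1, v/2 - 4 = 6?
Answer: 1136/3 ≈ 378.67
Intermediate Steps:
o(s, K) = 107 (o(s, K) = 7 - 5*(-5)*4 = 7 - (-25)*4 = 7 - 1*(-100) = 7 + 100 = 107)
v = 20 (v = 8 + 2*6 = 8 + 12 = 20)
d(T, M) = -1 + T (d(T, M) = T - 1 = -1 + T)
r(U) = -107*U/3
d(-6, v)*r(E(5, 1)) + 129 = (-1 - 6)*(-107/3*1) + 129 = -7*(-107/3) + 129 = 749/3 + 129 = 1136/3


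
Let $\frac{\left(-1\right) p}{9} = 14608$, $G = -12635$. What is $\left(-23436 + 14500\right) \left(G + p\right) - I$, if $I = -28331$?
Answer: $1287768483$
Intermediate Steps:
$p = -131472$ ($p = \left(-9\right) 14608 = -131472$)
$\left(-23436 + 14500\right) \left(G + p\right) - I = \left(-23436 + 14500\right) \left(-12635 - 131472\right) - -28331 = \left(-8936\right) \left(-144107\right) + 28331 = 1287740152 + 28331 = 1287768483$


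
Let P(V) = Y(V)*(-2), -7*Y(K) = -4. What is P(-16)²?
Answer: 64/49 ≈ 1.3061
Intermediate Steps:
Y(K) = 4/7 (Y(K) = -⅐*(-4) = 4/7)
P(V) = -8/7 (P(V) = (4/7)*(-2) = -8/7)
P(-16)² = (-8/7)² = 64/49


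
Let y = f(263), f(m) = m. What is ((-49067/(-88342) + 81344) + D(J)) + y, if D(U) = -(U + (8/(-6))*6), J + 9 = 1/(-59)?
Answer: 425441800367/5212178 ≈ 81625.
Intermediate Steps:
y = 263
J = -532/59 (J = -9 + 1/(-59) = -9 - 1/59 = -532/59 ≈ -9.0170)
D(U) = 8 - U (D(U) = -(U + (8*(-⅙))*6) = -(U - 4/3*6) = -(U - 8) = -(-8 + U) = 8 - U)
((-49067/(-88342) + 81344) + D(J)) + y = ((-49067/(-88342) + 81344) + (8 - 1*(-532/59))) + 263 = ((-49067*(-1/88342) + 81344) + (8 + 532/59)) + 263 = ((49067/88342 + 81344) + 1004/59) + 263 = (7186140715/88342 + 1004/59) + 263 = 424070997553/5212178 + 263 = 425441800367/5212178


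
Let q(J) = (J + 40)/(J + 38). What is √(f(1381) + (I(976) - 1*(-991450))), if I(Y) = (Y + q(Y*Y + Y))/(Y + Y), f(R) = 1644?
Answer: √13441062930949023036810/116337980 ≈ 996.54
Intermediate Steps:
q(J) = (40 + J)/(38 + J)
I(Y) = (Y + (40 + Y + Y²)/(38 + Y + Y²))/(2*Y) (I(Y) = (Y + (40 + (Y*Y + Y))/(38 + (Y*Y + Y)))/(Y + Y) = (Y + (40 + (Y² + Y))/(38 + (Y² + Y)))/((2*Y)) = (Y + (40 + (Y + Y²))/(38 + (Y + Y²)))*(1/(2*Y)) = (Y + (40 + Y + Y²)/(38 + Y + Y²))*(1/(2*Y)) = (Y + (40 + Y + Y²)/(38 + Y + Y²))/(2*Y))
√(f(1381) + (I(976) - 1*(-991450))) = √(1644 + ((½)*(40 + 976³ + 2*976² + 39*976)/(976*(38 + 976 + 976²)) - 1*(-991450))) = √(1644 + ((½)*(1/976)*(40 + 929714176 + 2*952576 + 38064)/(38 + 976 + 952576) + 991450)) = √(1644 + ((½)*(1/976)*(40 + 929714176 + 1905152 + 38064)/953590 + 991450)) = √(1644 + ((½)*(1/976)*(1/953590)*931657432 + 991450)) = √(1644 + (116457179/232675960 + 991450)) = √(1644 + 230686696999179/232675960) = √(231069216277419/232675960) = √13441062930949023036810/116337980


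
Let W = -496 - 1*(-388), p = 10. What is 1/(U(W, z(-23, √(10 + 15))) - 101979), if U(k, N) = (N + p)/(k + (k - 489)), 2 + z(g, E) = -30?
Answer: -705/71895173 ≈ -9.8059e-6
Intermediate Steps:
z(g, E) = -32 (z(g, E) = -2 - 30 = -32)
W = -108 (W = -496 + 388 = -108)
U(k, N) = (10 + N)/(-489 + 2*k) (U(k, N) = (N + 10)/(k + (k - 489)) = (10 + N)/(k + (-489 + k)) = (10 + N)/(-489 + 2*k))
1/(U(W, z(-23, √(10 + 15))) - 101979) = 1/((10 - 32)/(-489 + 2*(-108)) - 101979) = 1/(-22/(-489 - 216) - 101979) = 1/(-22/(-705) - 101979) = 1/(-1/705*(-22) - 101979) = 1/(22/705 - 101979) = 1/(-71895173/705) = -705/71895173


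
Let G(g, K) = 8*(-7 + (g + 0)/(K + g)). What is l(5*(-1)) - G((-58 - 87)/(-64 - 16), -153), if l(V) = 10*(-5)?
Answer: 14746/2419 ≈ 6.0959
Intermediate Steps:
G(g, K) = -56 + 8*g/(K + g) (G(g, K) = 8*(-7 + g/(K + g)) = -56 + 8*g/(K + g))
l(V) = -50
l(5*(-1)) - G((-58 - 87)/(-64 - 16), -153) = -50 - 8*(-7*(-153) - 6*(-58 - 87)/(-64 - 16))/(-153 + (-58 - 87)/(-64 - 16)) = -50 - 8*(1071 - (-870)/(-80))/(-153 - 145/(-80)) = -50 - 8*(1071 - (-870)*(-1)/80)/(-153 - 145*(-1/80)) = -50 - 8*(1071 - 6*29/16)/(-153 + 29/16) = -50 - 8*(1071 - 87/8)/(-2419/16) = -50 - 8*(-16)*8481/(2419*8) = -50 - 1*(-135696/2419) = -50 + 135696/2419 = 14746/2419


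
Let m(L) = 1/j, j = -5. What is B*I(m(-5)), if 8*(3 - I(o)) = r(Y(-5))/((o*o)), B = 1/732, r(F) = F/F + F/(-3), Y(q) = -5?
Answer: -4/549 ≈ -0.0072860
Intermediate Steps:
m(L) = -⅕ (m(L) = 1/(-5) = -⅕)
r(F) = 1 - F/3 (r(F) = 1 + F*(-⅓) = 1 - F/3)
B = 1/732 ≈ 0.0013661
I(o) = 3 - 1/(3*o²) (I(o) = 3 - (1 - ⅓*(-5))/(8*(o*o)) = 3 - (1 + 5/3)/(8*(o²)) = 3 - 1/(3*o²))
B*I(m(-5)) = (3 - 1/(3*(-⅕)²))/732 = (3 - ⅓*25)/732 = (3 - 25/3)/732 = (1/732)*(-16/3) = -4/549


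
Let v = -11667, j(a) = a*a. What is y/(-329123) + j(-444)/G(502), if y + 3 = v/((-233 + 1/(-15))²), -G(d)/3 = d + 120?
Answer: -132164777949041355/1251011983882048 ≈ -105.65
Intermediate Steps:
j(a) = a²
G(d) = -360 - 3*d (G(d) = -3*(d + 120) = -3*(120 + d) = -360 - 3*d)
y = -39291123/12222016 (y = -3 - 11667/(-233 + 1/(-15))² = -3 - 11667/(-233 - 1/15)² = -3 - 11667/((-3496/15)²) = -3 - 11667/12222016/225 = -3 - 11667*225/12222016 = -3 - 2625075/12222016 = -39291123/12222016 ≈ -3.2148)
y/(-329123) + j(-444)/G(502) = -39291123/12222016/(-329123) + (-444)²/(-360 - 3*502) = -39291123/12222016*(-1/329123) + 197136/(-360 - 1506) = 39291123/4022546571968 + 197136/(-1866) = 39291123/4022546571968 + 197136*(-1/1866) = 39291123/4022546571968 - 32856/311 = -132164777949041355/1251011983882048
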